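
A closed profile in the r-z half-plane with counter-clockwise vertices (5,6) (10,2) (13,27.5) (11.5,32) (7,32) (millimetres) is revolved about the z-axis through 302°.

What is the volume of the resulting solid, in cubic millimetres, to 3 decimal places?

Profile (r,z), 5 vertices: (5,6) (10,2) (13,27.5) (11.5,32) (7,32)
edge 0: (5,6)→(10,2)  cross = 5·2 − 10·6 = -50.0000; (r_i+r_j)·cross = 15·-50.0000 = -750.0000
edge 1: (10,2)→(13,27.5)  cross = 10·27.5 − 13·2 = 249.0000; (r_i+r_j)·cross = 23·249.0000 = 5727.0000
edge 2: (13,27.5)→(11.5,32)  cross = 13·32 − 11.5·27.5 = 99.7500; (r_i+r_j)·cross = 24.5·99.7500 = 2443.8750
edge 3: (11.5,32)→(7,32)  cross = 11.5·32 − 7·32 = 144.0000; (r_i+r_j)·cross = 18.5·144.0000 = 2664.0000
edge 4: (7,32)→(5,6)  cross = 7·6 − 5·32 = -118.0000; (r_i+r_j)·cross = 12·-118.0000 = -1416.0000
Σcross = 324.7500 → A = |Σcross|/2 = 162.3750 mm²
Σ(r_i+r_j)·cross = 8668.8750 → first moment M = |Σ|/6 = 1444.8125
R_c = M/A = 1444.8125/162.3750 = 8.8980 mm
θ = 302° = 5.270894 rad
V = θ·R_c·A = 5.270894·8.8980·162.3750 = 7615.454 mm³

Volume = 7615.454 mm³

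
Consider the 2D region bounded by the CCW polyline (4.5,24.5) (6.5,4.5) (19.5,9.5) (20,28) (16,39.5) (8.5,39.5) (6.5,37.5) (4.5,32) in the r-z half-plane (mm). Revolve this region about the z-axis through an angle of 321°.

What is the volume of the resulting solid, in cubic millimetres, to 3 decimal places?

Profile (r,z), 8 vertices: (4.5,24.5) (6.5,4.5) (19.5,9.5) (20,28) (16,39.5) (8.5,39.5) (6.5,37.5) (4.5,32)
edge 0: (4.5,24.5)→(6.5,4.5)  cross = 4.5·4.5 − 6.5·24.5 = -139.0000; (r_i+r_j)·cross = 11·-139.0000 = -1529.0000
edge 1: (6.5,4.5)→(19.5,9.5)  cross = 6.5·9.5 − 19.5·4.5 = -26.0000; (r_i+r_j)·cross = 26·-26.0000 = -676.0000
edge 2: (19.5,9.5)→(20,28)  cross = 19.5·28 − 20·9.5 = 356.0000; (r_i+r_j)·cross = 39.5·356.0000 = 14062.0000
edge 3: (20,28)→(16,39.5)  cross = 20·39.5 − 16·28 = 342.0000; (r_i+r_j)·cross = 36·342.0000 = 12312.0000
edge 4: (16,39.5)→(8.5,39.5)  cross = 16·39.5 − 8.5·39.5 = 296.2500; (r_i+r_j)·cross = 24.5·296.2500 = 7258.1250
edge 5: (8.5,39.5)→(6.5,37.5)  cross = 8.5·37.5 − 6.5·39.5 = 62.0000; (r_i+r_j)·cross = 15·62.0000 = 930.0000
edge 6: (6.5,37.5)→(4.5,32)  cross = 6.5·32 − 4.5·37.5 = 39.2500; (r_i+r_j)·cross = 11·39.2500 = 431.7500
edge 7: (4.5,32)→(4.5,24.5)  cross = 4.5·24.5 − 4.5·32 = -33.7500; (r_i+r_j)·cross = 9·-33.7500 = -303.7500
Σcross = 896.7500 → A = |Σcross|/2 = 448.3750 mm²
Σ(r_i+r_j)·cross = 32485.1250 → first moment M = |Σ|/6 = 5414.1875
R_c = M/A = 5414.1875/448.3750 = 12.0751 mm
θ = 321° = 5.602507 rad
V = θ·R_c·A = 5.602507·12.0751·448.3750 = 30333.023 mm³

Volume = 30333.023 mm³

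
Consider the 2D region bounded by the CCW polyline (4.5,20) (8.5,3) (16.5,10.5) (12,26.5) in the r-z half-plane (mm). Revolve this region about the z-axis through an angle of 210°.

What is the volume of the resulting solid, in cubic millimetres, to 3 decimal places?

Profile (r,z), 4 vertices: (4.5,20) (8.5,3) (16.5,10.5) (12,26.5)
edge 0: (4.5,20)→(8.5,3)  cross = 4.5·3 − 8.5·20 = -156.5000; (r_i+r_j)·cross = 13·-156.5000 = -2034.5000
edge 1: (8.5,3)→(16.5,10.5)  cross = 8.5·10.5 − 16.5·3 = 39.7500; (r_i+r_j)·cross = 25·39.7500 = 993.7500
edge 2: (16.5,10.5)→(12,26.5)  cross = 16.5·26.5 − 12·10.5 = 311.2500; (r_i+r_j)·cross = 28.5·311.2500 = 8870.6250
edge 3: (12,26.5)→(4.5,20)  cross = 12·20 − 4.5·26.5 = 120.7500; (r_i+r_j)·cross = 16.5·120.7500 = 1992.3750
Σcross = 315.2500 → A = |Σcross|/2 = 157.6250 mm²
Σ(r_i+r_j)·cross = 9822.2500 → first moment M = |Σ|/6 = 1637.0417
R_c = M/A = 1637.0417/157.6250 = 10.3857 mm
θ = 210° = 3.665191 rad
V = θ·R_c·A = 3.665191·10.3857·157.6250 = 6000.071 mm³

Volume = 6000.071 mm³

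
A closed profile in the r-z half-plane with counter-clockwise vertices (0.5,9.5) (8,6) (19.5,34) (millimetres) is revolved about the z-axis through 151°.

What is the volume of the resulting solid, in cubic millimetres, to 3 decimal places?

Volume = 3077.763 mm³

Profile (r,z), 3 vertices: (0.5,9.5) (8,6) (19.5,34)
edge 0: (0.5,9.5)→(8,6)  cross = 0.5·6 − 8·9.5 = -73.0000; (r_i+r_j)·cross = 8.5·-73.0000 = -620.5000
edge 1: (8,6)→(19.5,34)  cross = 8·34 − 19.5·6 = 155.0000; (r_i+r_j)·cross = 27.5·155.0000 = 4262.5000
edge 2: (19.5,34)→(0.5,9.5)  cross = 19.5·9.5 − 0.5·34 = 168.2500; (r_i+r_j)·cross = 20·168.2500 = 3365.0000
Σcross = 250.2500 → A = |Σcross|/2 = 125.1250 mm²
Σ(r_i+r_j)·cross = 7007.0000 → first moment M = |Σ|/6 = 1167.8333
R_c = M/A = 1167.8333/125.1250 = 9.3333 mm
θ = 151° = 2.635447 rad
V = θ·R_c·A = 2.635447·9.3333·125.1250 = 3077.763 mm³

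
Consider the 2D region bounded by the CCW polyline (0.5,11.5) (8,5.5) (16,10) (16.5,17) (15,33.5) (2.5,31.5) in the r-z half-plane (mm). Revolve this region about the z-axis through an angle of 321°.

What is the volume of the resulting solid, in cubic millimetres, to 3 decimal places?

Profile (r,z), 6 vertices: (0.5,11.5) (8,5.5) (16,10) (16.5,17) (15,33.5) (2.5,31.5)
edge 0: (0.5,11.5)→(8,5.5)  cross = 0.5·5.5 − 8·11.5 = -89.2500; (r_i+r_j)·cross = 8.5·-89.2500 = -758.6250
edge 1: (8,5.5)→(16,10)  cross = 8·10 − 16·5.5 = -8.0000; (r_i+r_j)·cross = 24·-8.0000 = -192.0000
edge 2: (16,10)→(16.5,17)  cross = 16·17 − 16.5·10 = 107.0000; (r_i+r_j)·cross = 32.5·107.0000 = 3477.5000
edge 3: (16.5,17)→(15,33.5)  cross = 16.5·33.5 − 15·17 = 297.7500; (r_i+r_j)·cross = 31.5·297.7500 = 9379.1250
edge 4: (15,33.5)→(2.5,31.5)  cross = 15·31.5 − 2.5·33.5 = 388.7500; (r_i+r_j)·cross = 17.5·388.7500 = 6803.1250
edge 5: (2.5,31.5)→(0.5,11.5)  cross = 2.5·11.5 − 0.5·31.5 = 13.0000; (r_i+r_j)·cross = 3·13.0000 = 39.0000
Σcross = 709.2500 → A = |Σcross|/2 = 354.6250 mm²
Σ(r_i+r_j)·cross = 18748.1250 → first moment M = |Σ|/6 = 3124.6875
R_c = M/A = 3124.6875/354.6250 = 8.8112 mm
θ = 321° = 5.602507 rad
V = θ·R_c·A = 5.602507·8.8112·354.6250 = 17506.083 mm³

Volume = 17506.083 mm³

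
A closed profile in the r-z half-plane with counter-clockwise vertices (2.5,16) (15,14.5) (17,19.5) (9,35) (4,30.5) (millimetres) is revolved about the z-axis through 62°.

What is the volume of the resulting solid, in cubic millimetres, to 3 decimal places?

Profile (r,z), 5 vertices: (2.5,16) (15,14.5) (17,19.5) (9,35) (4,30.5)
edge 0: (2.5,16)→(15,14.5)  cross = 2.5·14.5 − 15·16 = -203.7500; (r_i+r_j)·cross = 17.5·-203.7500 = -3565.6250
edge 1: (15,14.5)→(17,19.5)  cross = 15·19.5 − 17·14.5 = 46.0000; (r_i+r_j)·cross = 32·46.0000 = 1472.0000
edge 2: (17,19.5)→(9,35)  cross = 17·35 − 9·19.5 = 419.5000; (r_i+r_j)·cross = 26·419.5000 = 10907.0000
edge 3: (9,35)→(4,30.5)  cross = 9·30.5 − 4·35 = 134.5000; (r_i+r_j)·cross = 13·134.5000 = 1748.5000
edge 4: (4,30.5)→(2.5,16)  cross = 4·16 − 2.5·30.5 = -12.2500; (r_i+r_j)·cross = 6.5·-12.2500 = -79.6250
Σcross = 384.0000 → A = |Σcross|/2 = 192.0000 mm²
Σ(r_i+r_j)·cross = 10482.2500 → first moment M = |Σ|/6 = 1747.0417
R_c = M/A = 1747.0417/192.0000 = 9.0992 mm
θ = 62° = 1.082104 rad
V = θ·R_c·A = 1.082104·9.0992·192.0000 = 1890.481 mm³

Volume = 1890.481 mm³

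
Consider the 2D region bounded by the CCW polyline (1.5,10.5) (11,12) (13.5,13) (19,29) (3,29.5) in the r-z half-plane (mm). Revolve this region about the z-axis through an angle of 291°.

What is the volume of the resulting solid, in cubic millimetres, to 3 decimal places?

Profile (r,z), 5 vertices: (1.5,10.5) (11,12) (13.5,13) (19,29) (3,29.5)
edge 0: (1.5,10.5)→(11,12)  cross = 1.5·12 − 11·10.5 = -97.5000; (r_i+r_j)·cross = 12.5·-97.5000 = -1218.7500
edge 1: (11,12)→(13.5,13)  cross = 11·13 − 13.5·12 = -19.0000; (r_i+r_j)·cross = 24.5·-19.0000 = -465.5000
edge 2: (13.5,13)→(19,29)  cross = 13.5·29 − 19·13 = 144.5000; (r_i+r_j)·cross = 32.5·144.5000 = 4696.2500
edge 3: (19,29)→(3,29.5)  cross = 19·29.5 − 3·29 = 473.5000; (r_i+r_j)·cross = 22·473.5000 = 10417.0000
edge 4: (3,29.5)→(1.5,10.5)  cross = 3·10.5 − 1.5·29.5 = -12.7500; (r_i+r_j)·cross = 4.5·-12.7500 = -57.3750
Σcross = 488.7500 → A = |Σcross|/2 = 244.3750 mm²
Σ(r_i+r_j)·cross = 13371.6250 → first moment M = |Σ|/6 = 2228.6042
R_c = M/A = 2228.6042/244.3750 = 9.1196 mm
θ = 291° = 5.078908 rad
V = θ·R_c·A = 5.078908·9.1196·244.3750 = 11318.876 mm³

Volume = 11318.876 mm³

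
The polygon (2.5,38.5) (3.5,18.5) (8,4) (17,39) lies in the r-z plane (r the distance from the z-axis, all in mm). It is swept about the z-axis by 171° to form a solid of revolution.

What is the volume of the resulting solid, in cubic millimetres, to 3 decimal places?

Volume = 7406.318 mm³

Profile (r,z), 4 vertices: (2.5,38.5) (3.5,18.5) (8,4) (17,39)
edge 0: (2.5,38.5)→(3.5,18.5)  cross = 2.5·18.5 − 3.5·38.5 = -88.5000; (r_i+r_j)·cross = 6·-88.5000 = -531.0000
edge 1: (3.5,18.5)→(8,4)  cross = 3.5·4 − 8·18.5 = -134.0000; (r_i+r_j)·cross = 11.5·-134.0000 = -1541.0000
edge 2: (8,4)→(17,39)  cross = 8·39 − 17·4 = 244.0000; (r_i+r_j)·cross = 25·244.0000 = 6100.0000
edge 3: (17,39)→(2.5,38.5)  cross = 17·38.5 − 2.5·39 = 557.0000; (r_i+r_j)·cross = 19.5·557.0000 = 10861.5000
Σcross = 578.5000 → A = |Σcross|/2 = 289.2500 mm²
Σ(r_i+r_j)·cross = 14889.5000 → first moment M = |Σ|/6 = 2481.5833
R_c = M/A = 2481.5833/289.2500 = 8.5794 mm
θ = 171° = 2.984513 rad
V = θ·R_c·A = 2.984513·8.5794·289.2500 = 7406.318 mm³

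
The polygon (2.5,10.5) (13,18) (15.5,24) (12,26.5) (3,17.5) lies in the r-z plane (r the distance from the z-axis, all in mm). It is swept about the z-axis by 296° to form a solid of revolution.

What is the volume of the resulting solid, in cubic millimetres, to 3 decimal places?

Profile (r,z), 5 vertices: (2.5,10.5) (13,18) (15.5,24) (12,26.5) (3,17.5)
edge 0: (2.5,10.5)→(13,18)  cross = 2.5·18 − 13·10.5 = -91.5000; (r_i+r_j)·cross = 15.5·-91.5000 = -1418.2500
edge 1: (13,18)→(15.5,24)  cross = 13·24 − 15.5·18 = 33.0000; (r_i+r_j)·cross = 28.5·33.0000 = 940.5000
edge 2: (15.5,24)→(12,26.5)  cross = 15.5·26.5 − 12·24 = 122.7500; (r_i+r_j)·cross = 27.5·122.7500 = 3375.6250
edge 3: (12,26.5)→(3,17.5)  cross = 12·17.5 − 3·26.5 = 130.5000; (r_i+r_j)·cross = 15·130.5000 = 1957.5000
edge 4: (3,17.5)→(2.5,10.5)  cross = 3·10.5 − 2.5·17.5 = -12.2500; (r_i+r_j)·cross = 5.5·-12.2500 = -67.3750
Σcross = 182.5000 → A = |Σcross|/2 = 91.2500 mm²
Σ(r_i+r_j)·cross = 4788.0000 → first moment M = |Σ|/6 = 798.0000
R_c = M/A = 798.0000/91.2500 = 8.7452 mm
θ = 296° = 5.166175 rad
V = θ·R_c·A = 5.166175·8.7452·91.2500 = 4122.607 mm³

Volume = 4122.607 mm³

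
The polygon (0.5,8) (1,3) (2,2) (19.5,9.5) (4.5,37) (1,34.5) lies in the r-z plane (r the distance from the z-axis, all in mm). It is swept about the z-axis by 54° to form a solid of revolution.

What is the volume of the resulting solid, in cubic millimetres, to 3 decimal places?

Profile (r,z), 6 vertices: (0.5,8) (1,3) (2,2) (19.5,9.5) (4.5,37) (1,34.5)
edge 0: (0.5,8)→(1,3)  cross = 0.5·3 − 1·8 = -6.5000; (r_i+r_j)·cross = 1.5·-6.5000 = -9.7500
edge 1: (1,3)→(2,2)  cross = 1·2 − 2·3 = -4.0000; (r_i+r_j)·cross = 3·-4.0000 = -12.0000
edge 2: (2,2)→(19.5,9.5)  cross = 2·9.5 − 19.5·2 = -20.0000; (r_i+r_j)·cross = 21.5·-20.0000 = -430.0000
edge 3: (19.5,9.5)→(4.5,37)  cross = 19.5·37 − 4.5·9.5 = 678.7500; (r_i+r_j)·cross = 24·678.7500 = 16290.0000
edge 4: (4.5,37)→(1,34.5)  cross = 4.5·34.5 − 1·37 = 118.2500; (r_i+r_j)·cross = 5.5·118.2500 = 650.3750
edge 5: (1,34.5)→(0.5,8)  cross = 1·8 − 0.5·34.5 = -9.2500; (r_i+r_j)·cross = 1.5·-9.2500 = -13.8750
Σcross = 757.2500 → A = |Σcross|/2 = 378.6250 mm²
Σ(r_i+r_j)·cross = 16474.7500 → first moment M = |Σ|/6 = 2745.7917
R_c = M/A = 2745.7917/378.6250 = 7.2520 mm
θ = 54° = 0.942478 rad
V = θ·R_c·A = 0.942478·7.2520·378.6250 = 2587.848 mm³

Volume = 2587.848 mm³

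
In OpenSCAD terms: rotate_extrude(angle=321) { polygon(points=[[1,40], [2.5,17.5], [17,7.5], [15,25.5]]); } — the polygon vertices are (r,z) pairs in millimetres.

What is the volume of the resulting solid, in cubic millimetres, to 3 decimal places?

Profile (r,z), 4 vertices: (1,40) (2.5,17.5) (17,7.5) (15,25.5)
edge 0: (1,40)→(2.5,17.5)  cross = 1·17.5 − 2.5·40 = -82.5000; (r_i+r_j)·cross = 3.5·-82.5000 = -288.7500
edge 1: (2.5,17.5)→(17,7.5)  cross = 2.5·7.5 − 17·17.5 = -278.7500; (r_i+r_j)·cross = 19.5·-278.7500 = -5435.6250
edge 2: (17,7.5)→(15,25.5)  cross = 17·25.5 − 15·7.5 = 321.0000; (r_i+r_j)·cross = 32·321.0000 = 10272.0000
edge 3: (15,25.5)→(1,40)  cross = 15·40 − 1·25.5 = 574.5000; (r_i+r_j)·cross = 16·574.5000 = 9192.0000
Σcross = 534.2500 → A = |Σcross|/2 = 267.1250 mm²
Σ(r_i+r_j)·cross = 13739.6250 → first moment M = |Σ|/6 = 2289.9375
R_c = M/A = 2289.9375/267.1250 = 8.5725 mm
θ = 321° = 5.602507 rad
V = θ·R_c·A = 5.602507·8.5725·267.1250 = 12829.391 mm³

Volume = 12829.391 mm³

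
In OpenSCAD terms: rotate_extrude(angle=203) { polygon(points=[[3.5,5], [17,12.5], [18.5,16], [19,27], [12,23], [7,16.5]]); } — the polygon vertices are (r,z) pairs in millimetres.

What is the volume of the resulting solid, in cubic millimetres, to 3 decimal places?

Profile (r,z), 6 vertices: (3.5,5) (17,12.5) (18.5,16) (19,27) (12,23) (7,16.5)
edge 0: (3.5,5)→(17,12.5)  cross = 3.5·12.5 − 17·5 = -41.2500; (r_i+r_j)·cross = 20.5·-41.2500 = -845.6250
edge 1: (17,12.5)→(18.5,16)  cross = 17·16 − 18.5·12.5 = 40.7500; (r_i+r_j)·cross = 35.5·40.7500 = 1446.6250
edge 2: (18.5,16)→(19,27)  cross = 18.5·27 − 19·16 = 195.5000; (r_i+r_j)·cross = 37.5·195.5000 = 7331.2500
edge 3: (19,27)→(12,23)  cross = 19·23 − 12·27 = 113.0000; (r_i+r_j)·cross = 31·113.0000 = 3503.0000
edge 4: (12,23)→(7,16.5)  cross = 12·16.5 − 7·23 = 37.0000; (r_i+r_j)·cross = 19·37.0000 = 703.0000
edge 5: (7,16.5)→(3.5,5)  cross = 7·5 − 3.5·16.5 = -22.7500; (r_i+r_j)·cross = 10.5·-22.7500 = -238.8750
Σcross = 322.2500 → A = |Σcross|/2 = 161.1250 mm²
Σ(r_i+r_j)·cross = 11899.3750 → first moment M = |Σ|/6 = 1983.2292
R_c = M/A = 1983.2292/161.1250 = 12.3086 mm
θ = 203° = 3.543018 rad
V = θ·R_c·A = 3.543018·12.3086·161.1250 = 7026.617 mm³

Volume = 7026.617 mm³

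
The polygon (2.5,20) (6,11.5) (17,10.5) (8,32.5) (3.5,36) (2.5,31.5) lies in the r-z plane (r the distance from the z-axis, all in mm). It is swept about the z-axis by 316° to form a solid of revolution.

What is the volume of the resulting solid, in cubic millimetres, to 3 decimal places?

Profile (r,z), 6 vertices: (2.5,20) (6,11.5) (17,10.5) (8,32.5) (3.5,36) (2.5,31.5)
edge 0: (2.5,20)→(6,11.5)  cross = 2.5·11.5 − 6·20 = -91.2500; (r_i+r_j)·cross = 8.5·-91.2500 = -775.6250
edge 1: (6,11.5)→(17,10.5)  cross = 6·10.5 − 17·11.5 = -132.5000; (r_i+r_j)·cross = 23·-132.5000 = -3047.5000
edge 2: (17,10.5)→(8,32.5)  cross = 17·32.5 − 8·10.5 = 468.5000; (r_i+r_j)·cross = 25·468.5000 = 11712.5000
edge 3: (8,32.5)→(3.5,36)  cross = 8·36 − 3.5·32.5 = 174.2500; (r_i+r_j)·cross = 11.5·174.2500 = 2003.8750
edge 4: (3.5,36)→(2.5,31.5)  cross = 3.5·31.5 − 2.5·36 = 20.2500; (r_i+r_j)·cross = 6·20.2500 = 121.5000
edge 5: (2.5,31.5)→(2.5,20)  cross = 2.5·20 − 2.5·31.5 = -28.7500; (r_i+r_j)·cross = 5·-28.7500 = -143.7500
Σcross = 410.5000 → A = |Σcross|/2 = 205.2500 mm²
Σ(r_i+r_j)·cross = 9871.0000 → first moment M = |Σ|/6 = 1645.1667
R_c = M/A = 1645.1667/205.2500 = 8.0154 mm
θ = 316° = 5.515240 rad
V = θ·R_c·A = 5.515240·8.0154·205.2500 = 9073.490 mm³

Volume = 9073.490 mm³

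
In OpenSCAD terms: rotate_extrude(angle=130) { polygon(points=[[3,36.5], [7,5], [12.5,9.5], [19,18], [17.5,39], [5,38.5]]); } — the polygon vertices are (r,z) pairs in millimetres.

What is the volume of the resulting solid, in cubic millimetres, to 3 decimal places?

Volume = 9806.165 mm³

Profile (r,z), 6 vertices: (3,36.5) (7,5) (12.5,9.5) (19,18) (17.5,39) (5,38.5)
edge 0: (3,36.5)→(7,5)  cross = 3·5 − 7·36.5 = -240.5000; (r_i+r_j)·cross = 10·-240.5000 = -2405.0000
edge 1: (7,5)→(12.5,9.5)  cross = 7·9.5 − 12.5·5 = 4.0000; (r_i+r_j)·cross = 19.5·4.0000 = 78.0000
edge 2: (12.5,9.5)→(19,18)  cross = 12.5·18 − 19·9.5 = 44.5000; (r_i+r_j)·cross = 31.5·44.5000 = 1401.7500
edge 3: (19,18)→(17.5,39)  cross = 19·39 − 17.5·18 = 426.0000; (r_i+r_j)·cross = 36.5·426.0000 = 15549.0000
edge 4: (17.5,39)→(5,38.5)  cross = 17.5·38.5 − 5·39 = 478.7500; (r_i+r_j)·cross = 22.5·478.7500 = 10771.8750
edge 5: (5,38.5)→(3,36.5)  cross = 5·36.5 − 3·38.5 = 67.0000; (r_i+r_j)·cross = 8·67.0000 = 536.0000
Σcross = 779.7500 → A = |Σcross|/2 = 389.8750 mm²
Σ(r_i+r_j)·cross = 25931.6250 → first moment M = |Σ|/6 = 4321.9375
R_c = M/A = 4321.9375/389.8750 = 11.0854 mm
θ = 130° = 2.268928 rad
V = θ·R_c·A = 2.268928·11.0854·389.8750 = 9806.165 mm³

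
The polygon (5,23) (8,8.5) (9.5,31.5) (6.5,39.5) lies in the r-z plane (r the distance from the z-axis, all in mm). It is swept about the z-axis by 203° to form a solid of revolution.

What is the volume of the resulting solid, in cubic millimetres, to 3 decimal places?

Profile (r,z), 4 vertices: (5,23) (8,8.5) (9.5,31.5) (6.5,39.5)
edge 0: (5,23)→(8,8.5)  cross = 5·8.5 − 8·23 = -141.5000; (r_i+r_j)·cross = 13·-141.5000 = -1839.5000
edge 1: (8,8.5)→(9.5,31.5)  cross = 8·31.5 − 9.5·8.5 = 171.2500; (r_i+r_j)·cross = 17.5·171.2500 = 2996.8750
edge 2: (9.5,31.5)→(6.5,39.5)  cross = 9.5·39.5 − 6.5·31.5 = 170.5000; (r_i+r_j)·cross = 16·170.5000 = 2728.0000
edge 3: (6.5,39.5)→(5,23)  cross = 6.5·23 − 5·39.5 = -48.0000; (r_i+r_j)·cross = 11.5·-48.0000 = -552.0000
Σcross = 152.2500 → A = |Σcross|/2 = 76.1250 mm²
Σ(r_i+r_j)·cross = 3333.3750 → first moment M = |Σ|/6 = 555.5625
R_c = M/A = 555.5625/76.1250 = 7.2980 mm
θ = 203° = 3.543018 rad
V = θ·R_c·A = 3.543018·7.2980·76.1250 = 1968.368 mm³

Volume = 1968.368 mm³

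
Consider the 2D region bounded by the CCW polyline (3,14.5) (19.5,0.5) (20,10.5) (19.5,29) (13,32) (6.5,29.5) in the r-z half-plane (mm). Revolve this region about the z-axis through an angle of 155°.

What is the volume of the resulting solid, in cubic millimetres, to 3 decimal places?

Profile (r,z), 6 vertices: (3,14.5) (19.5,0.5) (20,10.5) (19.5,29) (13,32) (6.5,29.5)
edge 0: (3,14.5)→(19.5,0.5)  cross = 3·0.5 − 19.5·14.5 = -281.2500; (r_i+r_j)·cross = 22.5·-281.2500 = -6328.1250
edge 1: (19.5,0.5)→(20,10.5)  cross = 19.5·10.5 − 20·0.5 = 194.7500; (r_i+r_j)·cross = 39.5·194.7500 = 7692.6250
edge 2: (20,10.5)→(19.5,29)  cross = 20·29 − 19.5·10.5 = 375.2500; (r_i+r_j)·cross = 39.5·375.2500 = 14822.3750
edge 3: (19.5,29)→(13,32)  cross = 19.5·32 − 13·29 = 247.0000; (r_i+r_j)·cross = 32.5·247.0000 = 8027.5000
edge 4: (13,32)→(6.5,29.5)  cross = 13·29.5 − 6.5·32 = 175.5000; (r_i+r_j)·cross = 19.5·175.5000 = 3422.2500
edge 5: (6.5,29.5)→(3,14.5)  cross = 6.5·14.5 − 3·29.5 = 5.7500; (r_i+r_j)·cross = 9.5·5.7500 = 54.6250
Σcross = 717.0000 → A = |Σcross|/2 = 358.5000 mm²
Σ(r_i+r_j)·cross = 27691.2500 → first moment M = |Σ|/6 = 4615.2083
R_c = M/A = 4615.2083/358.5000 = 12.8737 mm
θ = 155° = 2.705260 rad
V = θ·R_c·A = 2.705260·12.8737·358.5000 = 12485.340 mm³

Volume = 12485.340 mm³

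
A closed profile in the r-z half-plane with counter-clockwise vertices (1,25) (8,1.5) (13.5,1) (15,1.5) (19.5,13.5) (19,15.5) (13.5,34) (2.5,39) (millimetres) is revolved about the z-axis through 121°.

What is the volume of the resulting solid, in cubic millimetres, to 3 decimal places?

Profile (r,z), 8 vertices: (1,25) (8,1.5) (13.5,1) (15,1.5) (19.5,13.5) (19,15.5) (13.5,34) (2.5,39)
edge 0: (1,25)→(8,1.5)  cross = 1·1.5 − 8·25 = -198.5000; (r_i+r_j)·cross = 9·-198.5000 = -1786.5000
edge 1: (8,1.5)→(13.5,1)  cross = 8·1 − 13.5·1.5 = -12.2500; (r_i+r_j)·cross = 21.5·-12.2500 = -263.3750
edge 2: (13.5,1)→(15,1.5)  cross = 13.5·1.5 − 15·1 = 5.2500; (r_i+r_j)·cross = 28.5·5.2500 = 149.6250
edge 3: (15,1.5)→(19.5,13.5)  cross = 15·13.5 − 19.5·1.5 = 173.2500; (r_i+r_j)·cross = 34.5·173.2500 = 5977.1250
edge 4: (19.5,13.5)→(19,15.5)  cross = 19.5·15.5 − 19·13.5 = 45.7500; (r_i+r_j)·cross = 38.5·45.7500 = 1761.3750
edge 5: (19,15.5)→(13.5,34)  cross = 19·34 − 13.5·15.5 = 436.7500; (r_i+r_j)·cross = 32.5·436.7500 = 14194.3750
edge 6: (13.5,34)→(2.5,39)  cross = 13.5·39 − 2.5·34 = 441.5000; (r_i+r_j)·cross = 16·441.5000 = 7064.0000
edge 7: (2.5,39)→(1,25)  cross = 2.5·25 − 1·39 = 23.5000; (r_i+r_j)·cross = 3.5·23.5000 = 82.2500
Σcross = 915.2500 → A = |Σcross|/2 = 457.6250 mm²
Σ(r_i+r_j)·cross = 27178.8750 → first moment M = |Σ|/6 = 4529.8125
R_c = M/A = 4529.8125/457.6250 = 9.8985 mm
θ = 121° = 2.111848 rad
V = θ·R_c·A = 2.111848·9.8985·457.6250 = 9566.277 mm³

Volume = 9566.277 mm³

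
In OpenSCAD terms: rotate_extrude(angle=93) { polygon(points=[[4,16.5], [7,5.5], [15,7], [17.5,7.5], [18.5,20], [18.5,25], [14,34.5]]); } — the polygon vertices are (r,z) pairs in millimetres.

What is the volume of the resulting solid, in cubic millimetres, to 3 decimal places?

Profile (r,z), 7 vertices: (4,16.5) (7,5.5) (15,7) (17.5,7.5) (18.5,20) (18.5,25) (14,34.5)
edge 0: (4,16.5)→(7,5.5)  cross = 4·5.5 − 7·16.5 = -93.5000; (r_i+r_j)·cross = 11·-93.5000 = -1028.5000
edge 1: (7,5.5)→(15,7)  cross = 7·7 − 15·5.5 = -33.5000; (r_i+r_j)·cross = 22·-33.5000 = -737.0000
edge 2: (15,7)→(17.5,7.5)  cross = 15·7.5 − 17.5·7 = -10.0000; (r_i+r_j)·cross = 32.5·-10.0000 = -325.0000
edge 3: (17.5,7.5)→(18.5,20)  cross = 17.5·20 − 18.5·7.5 = 211.2500; (r_i+r_j)·cross = 36·211.2500 = 7605.0000
edge 4: (18.5,20)→(18.5,25)  cross = 18.5·25 − 18.5·20 = 92.5000; (r_i+r_j)·cross = 37·92.5000 = 3422.5000
edge 5: (18.5,25)→(14,34.5)  cross = 18.5·34.5 − 14·25 = 288.2500; (r_i+r_j)·cross = 32.5·288.2500 = 9368.1250
edge 6: (14,34.5)→(4,16.5)  cross = 14·16.5 − 4·34.5 = 93.0000; (r_i+r_j)·cross = 18·93.0000 = 1674.0000
Σcross = 548.0000 → A = |Σcross|/2 = 274.0000 mm²
Σ(r_i+r_j)·cross = 19979.1250 → first moment M = |Σ|/6 = 3329.8542
R_c = M/A = 3329.8542/274.0000 = 12.1528 mm
θ = 93° = 1.623156 rad
V = θ·R_c·A = 1.623156·12.1528·274.0000 = 5404.873 mm³

Volume = 5404.873 mm³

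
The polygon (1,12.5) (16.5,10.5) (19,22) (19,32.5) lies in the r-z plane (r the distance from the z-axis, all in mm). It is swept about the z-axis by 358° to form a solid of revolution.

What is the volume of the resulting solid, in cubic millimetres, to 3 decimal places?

Profile (r,z), 4 vertices: (1,12.5) (16.5,10.5) (19,22) (19,32.5)
edge 0: (1,12.5)→(16.5,10.5)  cross = 1·10.5 − 16.5·12.5 = -195.7500; (r_i+r_j)·cross = 17.5·-195.7500 = -3425.6250
edge 1: (16.5,10.5)→(19,22)  cross = 16.5·22 − 19·10.5 = 163.5000; (r_i+r_j)·cross = 35.5·163.5000 = 5804.2500
edge 2: (19,22)→(19,32.5)  cross = 19·32.5 − 19·22 = 199.5000; (r_i+r_j)·cross = 38·199.5000 = 7581.0000
edge 3: (19,32.5)→(1,12.5)  cross = 19·12.5 − 1·32.5 = 205.0000; (r_i+r_j)·cross = 20·205.0000 = 4100.0000
Σcross = 372.2500 → A = |Σcross|/2 = 186.1250 mm²
Σ(r_i+r_j)·cross = 14059.6250 → first moment M = |Σ|/6 = 2343.2708
R_c = M/A = 2343.2708/186.1250 = 12.5898 mm
θ = 358° = 6.248279 rad
V = θ·R_c·A = 6.248279·12.5898·186.1250 = 14641.409 mm³

Volume = 14641.409 mm³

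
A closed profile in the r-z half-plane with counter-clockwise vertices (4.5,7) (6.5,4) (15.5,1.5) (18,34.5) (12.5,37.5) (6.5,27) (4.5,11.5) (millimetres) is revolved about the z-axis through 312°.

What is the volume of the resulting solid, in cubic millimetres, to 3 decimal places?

Profile (r,z), 7 vertices: (4.5,7) (6.5,4) (15.5,1.5) (18,34.5) (12.5,37.5) (6.5,27) (4.5,11.5)
edge 0: (4.5,7)→(6.5,4)  cross = 4.5·4 − 6.5·7 = -27.5000; (r_i+r_j)·cross = 11·-27.5000 = -302.5000
edge 1: (6.5,4)→(15.5,1.5)  cross = 6.5·1.5 − 15.5·4 = -52.2500; (r_i+r_j)·cross = 22·-52.2500 = -1149.5000
edge 2: (15.5,1.5)→(18,34.5)  cross = 15.5·34.5 − 18·1.5 = 507.7500; (r_i+r_j)·cross = 33.5·507.7500 = 17009.6250
edge 3: (18,34.5)→(12.5,37.5)  cross = 18·37.5 − 12.5·34.5 = 243.7500; (r_i+r_j)·cross = 30.5·243.7500 = 7434.3750
edge 4: (12.5,37.5)→(6.5,27)  cross = 12.5·27 − 6.5·37.5 = 93.7500; (r_i+r_j)·cross = 19·93.7500 = 1781.2500
edge 5: (6.5,27)→(4.5,11.5)  cross = 6.5·11.5 − 4.5·27 = -46.7500; (r_i+r_j)·cross = 11·-46.7500 = -514.2500
edge 6: (4.5,11.5)→(4.5,7)  cross = 4.5·7 − 4.5·11.5 = -20.2500; (r_i+r_j)·cross = 9·-20.2500 = -182.2500
Σcross = 698.5000 → A = |Σcross|/2 = 349.2500 mm²
Σ(r_i+r_j)·cross = 24076.7500 → first moment M = |Σ|/6 = 4012.7917
R_c = M/A = 4012.7917/349.2500 = 11.4897 mm
θ = 312° = 5.445427 rad
V = θ·R_c·A = 5.445427·11.4897·349.2500 = 21851.365 mm³

Volume = 21851.365 mm³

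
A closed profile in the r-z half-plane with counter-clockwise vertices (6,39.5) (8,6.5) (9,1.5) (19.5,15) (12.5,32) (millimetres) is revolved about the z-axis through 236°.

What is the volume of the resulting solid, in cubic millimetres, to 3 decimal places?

Volume = 12285.364 mm³

Profile (r,z), 5 vertices: (6,39.5) (8,6.5) (9,1.5) (19.5,15) (12.5,32)
edge 0: (6,39.5)→(8,6.5)  cross = 6·6.5 − 8·39.5 = -277.0000; (r_i+r_j)·cross = 14·-277.0000 = -3878.0000
edge 1: (8,6.5)→(9,1.5)  cross = 8·1.5 − 9·6.5 = -46.5000; (r_i+r_j)·cross = 17·-46.5000 = -790.5000
edge 2: (9,1.5)→(19.5,15)  cross = 9·15 − 19.5·1.5 = 105.7500; (r_i+r_j)·cross = 28.5·105.7500 = 3013.8750
edge 3: (19.5,15)→(12.5,32)  cross = 19.5·32 − 12.5·15 = 436.5000; (r_i+r_j)·cross = 32·436.5000 = 13968.0000
edge 4: (12.5,32)→(6,39.5)  cross = 12.5·39.5 − 6·32 = 301.7500; (r_i+r_j)·cross = 18.5·301.7500 = 5582.3750
Σcross = 520.5000 → A = |Σcross|/2 = 260.2500 mm²
Σ(r_i+r_j)·cross = 17895.7500 → first moment M = |Σ|/6 = 2982.6250
R_c = M/A = 2982.6250/260.2500 = 11.4606 mm
θ = 236° = 4.118977 rad
V = θ·R_c·A = 4.118977·11.4606·260.2500 = 12285.364 mm³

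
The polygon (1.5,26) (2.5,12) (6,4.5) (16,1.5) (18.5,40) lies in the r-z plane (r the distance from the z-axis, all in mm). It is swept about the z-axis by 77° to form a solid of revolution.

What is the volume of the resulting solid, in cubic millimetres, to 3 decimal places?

Volume = 6148.863 mm³

Profile (r,z), 5 vertices: (1.5,26) (2.5,12) (6,4.5) (16,1.5) (18.5,40)
edge 0: (1.5,26)→(2.5,12)  cross = 1.5·12 − 2.5·26 = -47.0000; (r_i+r_j)·cross = 4·-47.0000 = -188.0000
edge 1: (2.5,12)→(6,4.5)  cross = 2.5·4.5 − 6·12 = -60.7500; (r_i+r_j)·cross = 8.5·-60.7500 = -516.3750
edge 2: (6,4.5)→(16,1.5)  cross = 6·1.5 − 16·4.5 = -63.0000; (r_i+r_j)·cross = 22·-63.0000 = -1386.0000
edge 3: (16,1.5)→(18.5,40)  cross = 16·40 − 18.5·1.5 = 612.2500; (r_i+r_j)·cross = 34.5·612.2500 = 21122.6250
edge 4: (18.5,40)→(1.5,26)  cross = 18.5·26 − 1.5·40 = 421.0000; (r_i+r_j)·cross = 20·421.0000 = 8420.0000
Σcross = 862.5000 → A = |Σcross|/2 = 431.2500 mm²
Σ(r_i+r_j)·cross = 27452.2500 → first moment M = |Σ|/6 = 4575.3750
R_c = M/A = 4575.3750/431.2500 = 10.6096 mm
θ = 77° = 1.343904 rad
V = θ·R_c·A = 1.343904·10.6096·431.2500 = 6148.863 mm³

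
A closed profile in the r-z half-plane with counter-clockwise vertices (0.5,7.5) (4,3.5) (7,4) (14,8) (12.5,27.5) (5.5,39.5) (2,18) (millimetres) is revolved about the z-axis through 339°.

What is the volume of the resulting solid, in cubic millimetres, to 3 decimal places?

Volume = 13472.126 mm³

Profile (r,z), 7 vertices: (0.5,7.5) (4,3.5) (7,4) (14,8) (12.5,27.5) (5.5,39.5) (2,18)
edge 0: (0.5,7.5)→(4,3.5)  cross = 0.5·3.5 − 4·7.5 = -28.2500; (r_i+r_j)·cross = 4.5·-28.2500 = -127.1250
edge 1: (4,3.5)→(7,4)  cross = 4·4 − 7·3.5 = -8.5000; (r_i+r_j)·cross = 11·-8.5000 = -93.5000
edge 2: (7,4)→(14,8)  cross = 7·8 − 14·4 = 0.0000; (r_i+r_j)·cross = 21·0.0000 = 0.0000
edge 3: (14,8)→(12.5,27.5)  cross = 14·27.5 − 12.5·8 = 285.0000; (r_i+r_j)·cross = 26.5·285.0000 = 7552.5000
edge 4: (12.5,27.5)→(5.5,39.5)  cross = 12.5·39.5 − 5.5·27.5 = 342.5000; (r_i+r_j)·cross = 18·342.5000 = 6165.0000
edge 5: (5.5,39.5)→(2,18)  cross = 5.5·18 − 2·39.5 = 20.0000; (r_i+r_j)·cross = 7.5·20.0000 = 150.0000
edge 6: (2,18)→(0.5,7.5)  cross = 2·7.5 − 0.5·18 = 6.0000; (r_i+r_j)·cross = 2.5·6.0000 = 15.0000
Σcross = 616.7500 → A = |Σcross|/2 = 308.3750 mm²
Σ(r_i+r_j)·cross = 13661.8750 → first moment M = |Σ|/6 = 2276.9792
R_c = M/A = 2276.9792/308.3750 = 7.3838 mm
θ = 339° = 5.916666 rad
V = θ·R_c·A = 5.916666·7.3838·308.3750 = 13472.126 mm³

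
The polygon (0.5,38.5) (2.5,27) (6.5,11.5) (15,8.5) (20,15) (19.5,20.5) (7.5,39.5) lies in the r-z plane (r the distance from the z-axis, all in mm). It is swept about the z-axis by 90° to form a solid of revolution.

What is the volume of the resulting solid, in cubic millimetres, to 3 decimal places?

Volume = 5569.487 mm³

Profile (r,z), 7 vertices: (0.5,38.5) (2.5,27) (6.5,11.5) (15,8.5) (20,15) (19.5,20.5) (7.5,39.5)
edge 0: (0.5,38.5)→(2.5,27)  cross = 0.5·27 − 2.5·38.5 = -82.7500; (r_i+r_j)·cross = 3·-82.7500 = -248.2500
edge 1: (2.5,27)→(6.5,11.5)  cross = 2.5·11.5 − 6.5·27 = -146.7500; (r_i+r_j)·cross = 9·-146.7500 = -1320.7500
edge 2: (6.5,11.5)→(15,8.5)  cross = 6.5·8.5 − 15·11.5 = -117.2500; (r_i+r_j)·cross = 21.5·-117.2500 = -2520.8750
edge 3: (15,8.5)→(20,15)  cross = 15·15 − 20·8.5 = 55.0000; (r_i+r_j)·cross = 35·55.0000 = 1925.0000
edge 4: (20,15)→(19.5,20.5)  cross = 20·20.5 − 19.5·15 = 117.5000; (r_i+r_j)·cross = 39.5·117.5000 = 4641.2500
edge 5: (19.5,20.5)→(7.5,39.5)  cross = 19.5·39.5 − 7.5·20.5 = 616.5000; (r_i+r_j)·cross = 27·616.5000 = 16645.5000
edge 6: (7.5,39.5)→(0.5,38.5)  cross = 7.5·38.5 − 0.5·39.5 = 269.0000; (r_i+r_j)·cross = 8·269.0000 = 2152.0000
Σcross = 711.2500 → A = |Σcross|/2 = 355.6250 mm²
Σ(r_i+r_j)·cross = 21273.8750 → first moment M = |Σ|/6 = 3545.6458
R_c = M/A = 3545.6458/355.6250 = 9.9702 mm
θ = 90° = 1.570796 rad
V = θ·R_c·A = 1.570796·9.9702·355.6250 = 5569.487 mm³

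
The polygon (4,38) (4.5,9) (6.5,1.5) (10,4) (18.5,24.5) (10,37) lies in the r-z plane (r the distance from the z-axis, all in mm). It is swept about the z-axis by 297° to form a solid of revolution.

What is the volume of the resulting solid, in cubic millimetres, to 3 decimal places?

Profile (r,z), 6 vertices: (4,38) (4.5,9) (6.5,1.5) (10,4) (18.5,24.5) (10,37)
edge 0: (4,38)→(4.5,9)  cross = 4·9 − 4.5·38 = -135.0000; (r_i+r_j)·cross = 8.5·-135.0000 = -1147.5000
edge 1: (4.5,9)→(6.5,1.5)  cross = 4.5·1.5 − 6.5·9 = -51.7500; (r_i+r_j)·cross = 11·-51.7500 = -569.2500
edge 2: (6.5,1.5)→(10,4)  cross = 6.5·4 − 10·1.5 = 11.0000; (r_i+r_j)·cross = 16.5·11.0000 = 181.5000
edge 3: (10,4)→(18.5,24.5)  cross = 10·24.5 − 18.5·4 = 171.0000; (r_i+r_j)·cross = 28.5·171.0000 = 4873.5000
edge 4: (18.5,24.5)→(10,37)  cross = 18.5·37 − 10·24.5 = 439.5000; (r_i+r_j)·cross = 28.5·439.5000 = 12525.7500
edge 5: (10,37)→(4,38)  cross = 10·38 − 4·37 = 232.0000; (r_i+r_j)·cross = 14·232.0000 = 3248.0000
Σcross = 666.7500 → A = |Σcross|/2 = 333.3750 mm²
Σ(r_i+r_j)·cross = 19112.0000 → first moment M = |Σ|/6 = 3185.3333
R_c = M/A = 3185.3333/333.3750 = 9.5548 mm
θ = 297° = 5.183628 rad
V = θ·R_c·A = 5.183628·9.5548·333.3750 = 16511.583 mm³

Volume = 16511.583 mm³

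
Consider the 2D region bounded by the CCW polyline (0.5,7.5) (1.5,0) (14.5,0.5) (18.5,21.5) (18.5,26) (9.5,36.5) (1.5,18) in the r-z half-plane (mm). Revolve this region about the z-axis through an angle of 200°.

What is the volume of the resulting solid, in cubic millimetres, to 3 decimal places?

Volume = 15316.137 mm³

Profile (r,z), 7 vertices: (0.5,7.5) (1.5,0) (14.5,0.5) (18.5,21.5) (18.5,26) (9.5,36.5) (1.5,18)
edge 0: (0.5,7.5)→(1.5,0)  cross = 0.5·0 − 1.5·7.5 = -11.2500; (r_i+r_j)·cross = 2·-11.2500 = -22.5000
edge 1: (1.5,0)→(14.5,0.5)  cross = 1.5·0.5 − 14.5·0 = 0.7500; (r_i+r_j)·cross = 16·0.7500 = 12.0000
edge 2: (14.5,0.5)→(18.5,21.5)  cross = 14.5·21.5 − 18.5·0.5 = 302.5000; (r_i+r_j)·cross = 33·302.5000 = 9982.5000
edge 3: (18.5,21.5)→(18.5,26)  cross = 18.5·26 − 18.5·21.5 = 83.2500; (r_i+r_j)·cross = 37·83.2500 = 3080.2500
edge 4: (18.5,26)→(9.5,36.5)  cross = 18.5·36.5 − 9.5·26 = 428.2500; (r_i+r_j)·cross = 28·428.2500 = 11991.0000
edge 5: (9.5,36.5)→(1.5,18)  cross = 9.5·18 − 1.5·36.5 = 116.2500; (r_i+r_j)·cross = 11·116.2500 = 1278.7500
edge 6: (1.5,18)→(0.5,7.5)  cross = 1.5·7.5 − 0.5·18 = 2.2500; (r_i+r_j)·cross = 2·2.2500 = 4.5000
Σcross = 922.0000 → A = |Σcross|/2 = 461.0000 mm²
Σ(r_i+r_j)·cross = 26326.5000 → first moment M = |Σ|/6 = 4387.7500
R_c = M/A = 4387.7500/461.0000 = 9.5179 mm
θ = 200° = 3.490659 rad
V = θ·R_c·A = 3.490659·9.5179·461.0000 = 15316.137 mm³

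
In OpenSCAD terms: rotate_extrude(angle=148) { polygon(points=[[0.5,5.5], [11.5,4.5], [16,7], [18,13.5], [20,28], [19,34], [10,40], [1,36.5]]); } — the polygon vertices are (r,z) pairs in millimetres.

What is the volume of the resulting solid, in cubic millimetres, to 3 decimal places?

Volume = 14190.459 mm³

Profile (r,z), 8 vertices: (0.5,5.5) (11.5,4.5) (16,7) (18,13.5) (20,28) (19,34) (10,40) (1,36.5)
edge 0: (0.5,5.5)→(11.5,4.5)  cross = 0.5·4.5 − 11.5·5.5 = -61.0000; (r_i+r_j)·cross = 12·-61.0000 = -732.0000
edge 1: (11.5,4.5)→(16,7)  cross = 11.5·7 − 16·4.5 = 8.5000; (r_i+r_j)·cross = 27.5·8.5000 = 233.7500
edge 2: (16,7)→(18,13.5)  cross = 16·13.5 − 18·7 = 90.0000; (r_i+r_j)·cross = 34·90.0000 = 3060.0000
edge 3: (18,13.5)→(20,28)  cross = 18·28 − 20·13.5 = 234.0000; (r_i+r_j)·cross = 38·234.0000 = 8892.0000
edge 4: (20,28)→(19,34)  cross = 20·34 − 19·28 = 148.0000; (r_i+r_j)·cross = 39·148.0000 = 5772.0000
edge 5: (19,34)→(10,40)  cross = 19·40 − 10·34 = 420.0000; (r_i+r_j)·cross = 29·420.0000 = 12180.0000
edge 6: (10,40)→(1,36.5)  cross = 10·36.5 − 1·40 = 325.0000; (r_i+r_j)·cross = 11·325.0000 = 3575.0000
edge 7: (1,36.5)→(0.5,5.5)  cross = 1·5.5 − 0.5·36.5 = -12.7500; (r_i+r_j)·cross = 1.5·-12.7500 = -19.1250
Σcross = 1151.7500 → A = |Σcross|/2 = 575.8750 mm²
Σ(r_i+r_j)·cross = 32961.6250 → first moment M = |Σ|/6 = 5493.6042
R_c = M/A = 5493.6042/575.8750 = 9.5396 mm
θ = 148° = 2.583087 rad
V = θ·R_c·A = 2.583087·9.5396·575.8750 = 14190.459 mm³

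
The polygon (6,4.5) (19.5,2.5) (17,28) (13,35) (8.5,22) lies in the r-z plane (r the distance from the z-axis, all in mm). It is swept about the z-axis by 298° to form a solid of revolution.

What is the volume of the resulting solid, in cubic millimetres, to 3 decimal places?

Profile (r,z), 5 vertices: (6,4.5) (19.5,2.5) (17,28) (13,35) (8.5,22)
edge 0: (6,4.5)→(19.5,2.5)  cross = 6·2.5 − 19.5·4.5 = -72.7500; (r_i+r_j)·cross = 25.5·-72.7500 = -1855.1250
edge 1: (19.5,2.5)→(17,28)  cross = 19.5·28 − 17·2.5 = 503.5000; (r_i+r_j)·cross = 36.5·503.5000 = 18377.7500
edge 2: (17,28)→(13,35)  cross = 17·35 − 13·28 = 231.0000; (r_i+r_j)·cross = 30·231.0000 = 6930.0000
edge 3: (13,35)→(8.5,22)  cross = 13·22 − 8.5·35 = -11.5000; (r_i+r_j)·cross = 21.5·-11.5000 = -247.2500
edge 4: (8.5,22)→(6,4.5)  cross = 8.5·4.5 − 6·22 = -93.7500; (r_i+r_j)·cross = 14.5·-93.7500 = -1359.3750
Σcross = 556.5000 → A = |Σcross|/2 = 278.2500 mm²
Σ(r_i+r_j)·cross = 21846.0000 → first moment M = |Σ|/6 = 3641.0000
R_c = M/A = 3641.0000/278.2500 = 13.0854 mm
θ = 298° = 5.201081 rad
V = θ·R_c·A = 5.201081·13.0854·278.2500 = 18937.137 mm³

Volume = 18937.137 mm³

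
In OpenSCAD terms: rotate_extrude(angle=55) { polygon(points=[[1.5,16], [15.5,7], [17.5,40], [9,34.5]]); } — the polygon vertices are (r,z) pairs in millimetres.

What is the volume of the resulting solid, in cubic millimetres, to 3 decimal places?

Profile (r,z), 4 vertices: (1.5,16) (15.5,7) (17.5,40) (9,34.5)
edge 0: (1.5,16)→(15.5,7)  cross = 1.5·7 − 15.5·16 = -237.5000; (r_i+r_j)·cross = 17·-237.5000 = -4037.5000
edge 1: (15.5,7)→(17.5,40)  cross = 15.5·40 − 17.5·7 = 497.5000; (r_i+r_j)·cross = 33·497.5000 = 16417.5000
edge 2: (17.5,40)→(9,34.5)  cross = 17.5·34.5 − 9·40 = 243.7500; (r_i+r_j)·cross = 26.5·243.7500 = 6459.3750
edge 3: (9,34.5)→(1.5,16)  cross = 9·16 − 1.5·34.5 = 92.2500; (r_i+r_j)·cross = 10.5·92.2500 = 968.6250
Σcross = 596.0000 → A = |Σcross|/2 = 298.0000 mm²
Σ(r_i+r_j)·cross = 19808.0000 → first moment M = |Σ|/6 = 3301.3333
R_c = M/A = 3301.3333/298.0000 = 11.0783 mm
θ = 55° = 0.959931 rad
V = θ·R_c·A = 0.959931·11.0783·298.0000 = 3169.053 mm³

Volume = 3169.053 mm³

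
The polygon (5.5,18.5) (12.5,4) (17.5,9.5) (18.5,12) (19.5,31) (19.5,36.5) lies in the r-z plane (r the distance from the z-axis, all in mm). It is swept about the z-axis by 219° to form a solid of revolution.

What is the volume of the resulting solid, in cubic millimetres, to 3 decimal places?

Profile (r,z), 6 vertices: (5.5,18.5) (12.5,4) (17.5,9.5) (18.5,12) (19.5,31) (19.5,36.5)
edge 0: (5.5,18.5)→(12.5,4)  cross = 5.5·4 − 12.5·18.5 = -209.2500; (r_i+r_j)·cross = 18·-209.2500 = -3766.5000
edge 1: (12.5,4)→(17.5,9.5)  cross = 12.5·9.5 − 17.5·4 = 48.7500; (r_i+r_j)·cross = 30·48.7500 = 1462.5000
edge 2: (17.5,9.5)→(18.5,12)  cross = 17.5·12 − 18.5·9.5 = 34.2500; (r_i+r_j)·cross = 36·34.2500 = 1233.0000
edge 3: (18.5,12)→(19.5,31)  cross = 18.5·31 − 19.5·12 = 339.5000; (r_i+r_j)·cross = 38·339.5000 = 12901.0000
edge 4: (19.5,31)→(19.5,36.5)  cross = 19.5·36.5 − 19.5·31 = 107.2500; (r_i+r_j)·cross = 39·107.2500 = 4182.7500
edge 5: (19.5,36.5)→(5.5,18.5)  cross = 19.5·18.5 − 5.5·36.5 = 160.0000; (r_i+r_j)·cross = 25·160.0000 = 4000.0000
Σcross = 480.5000 → A = |Σcross|/2 = 240.2500 mm²
Σ(r_i+r_j)·cross = 20012.7500 → first moment M = |Σ|/6 = 3335.4583
R_c = M/A = 3335.4583/240.2500 = 13.8833 mm
θ = 219° = 3.822271 rad
V = θ·R_c·A = 3.822271·13.8833·240.2500 = 12749.026 mm³

Volume = 12749.026 mm³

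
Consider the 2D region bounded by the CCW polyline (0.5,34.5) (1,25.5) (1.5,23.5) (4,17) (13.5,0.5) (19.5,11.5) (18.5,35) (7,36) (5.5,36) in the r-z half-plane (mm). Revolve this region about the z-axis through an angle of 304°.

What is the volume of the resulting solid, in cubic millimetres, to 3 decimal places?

Volume = 27117.506 mm³

Profile (r,z), 9 vertices: (0.5,34.5) (1,25.5) (1.5,23.5) (4,17) (13.5,0.5) (19.5,11.5) (18.5,35) (7,36) (5.5,36)
edge 0: (0.5,34.5)→(1,25.5)  cross = 0.5·25.5 − 1·34.5 = -21.7500; (r_i+r_j)·cross = 1.5·-21.7500 = -32.6250
edge 1: (1,25.5)→(1.5,23.5)  cross = 1·23.5 − 1.5·25.5 = -14.7500; (r_i+r_j)·cross = 2.5·-14.7500 = -36.8750
edge 2: (1.5,23.5)→(4,17)  cross = 1.5·17 − 4·23.5 = -68.5000; (r_i+r_j)·cross = 5.5·-68.5000 = -376.7500
edge 3: (4,17)→(13.5,0.5)  cross = 4·0.5 − 13.5·17 = -227.5000; (r_i+r_j)·cross = 17.5·-227.5000 = -3981.2500
edge 4: (13.5,0.5)→(19.5,11.5)  cross = 13.5·11.5 − 19.5·0.5 = 145.5000; (r_i+r_j)·cross = 33·145.5000 = 4801.5000
edge 5: (19.5,11.5)→(18.5,35)  cross = 19.5·35 − 18.5·11.5 = 469.7500; (r_i+r_j)·cross = 38·469.7500 = 17850.5000
edge 6: (18.5,35)→(7,36)  cross = 18.5·36 − 7·35 = 421.0000; (r_i+r_j)·cross = 25.5·421.0000 = 10735.5000
edge 7: (7,36)→(5.5,36)  cross = 7·36 − 5.5·36 = 54.0000; (r_i+r_j)·cross = 12.5·54.0000 = 675.0000
edge 8: (5.5,36)→(0.5,34.5)  cross = 5.5·34.5 − 0.5·36 = 171.7500; (r_i+r_j)·cross = 6·171.7500 = 1030.5000
Σcross = 929.5000 → A = |Σcross|/2 = 464.7500 mm²
Σ(r_i+r_j)·cross = 30665.5000 → first moment M = |Σ|/6 = 5110.9167
R_c = M/A = 5110.9167/464.7500 = 10.9971 mm
θ = 304° = 5.305801 rad
V = θ·R_c·A = 5.305801·10.9971·464.7500 = 27117.506 mm³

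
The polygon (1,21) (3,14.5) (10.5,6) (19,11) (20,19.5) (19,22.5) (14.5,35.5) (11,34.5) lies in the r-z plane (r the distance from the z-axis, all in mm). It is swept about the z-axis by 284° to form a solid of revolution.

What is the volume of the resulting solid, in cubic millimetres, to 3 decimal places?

Volume = 19687.222 mm³

Profile (r,z), 8 vertices: (1,21) (3,14.5) (10.5,6) (19,11) (20,19.5) (19,22.5) (14.5,35.5) (11,34.5)
edge 0: (1,21)→(3,14.5)  cross = 1·14.5 − 3·21 = -48.5000; (r_i+r_j)·cross = 4·-48.5000 = -194.0000
edge 1: (3,14.5)→(10.5,6)  cross = 3·6 − 10.5·14.5 = -134.2500; (r_i+r_j)·cross = 13.5·-134.2500 = -1812.3750
edge 2: (10.5,6)→(19,11)  cross = 10.5·11 − 19·6 = 1.5000; (r_i+r_j)·cross = 29.5·1.5000 = 44.2500
edge 3: (19,11)→(20,19.5)  cross = 19·19.5 − 20·11 = 150.5000; (r_i+r_j)·cross = 39·150.5000 = 5869.5000
edge 4: (20,19.5)→(19,22.5)  cross = 20·22.5 − 19·19.5 = 79.5000; (r_i+r_j)·cross = 39·79.5000 = 3100.5000
edge 5: (19,22.5)→(14.5,35.5)  cross = 19·35.5 − 14.5·22.5 = 348.2500; (r_i+r_j)·cross = 33.5·348.2500 = 11666.3750
edge 6: (14.5,35.5)→(11,34.5)  cross = 14.5·34.5 − 11·35.5 = 109.7500; (r_i+r_j)·cross = 25.5·109.7500 = 2798.6250
edge 7: (11,34.5)→(1,21)  cross = 11·21 − 1·34.5 = 196.5000; (r_i+r_j)·cross = 12·196.5000 = 2358.0000
Σcross = 703.2500 → A = |Σcross|/2 = 351.6250 mm²
Σ(r_i+r_j)·cross = 23830.8750 → first moment M = |Σ|/6 = 3971.8125
R_c = M/A = 3971.8125/351.6250 = 11.2956 mm
θ = 284° = 4.956735 rad
V = θ·R_c·A = 4.956735·11.2956·351.6250 = 19687.222 mm³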